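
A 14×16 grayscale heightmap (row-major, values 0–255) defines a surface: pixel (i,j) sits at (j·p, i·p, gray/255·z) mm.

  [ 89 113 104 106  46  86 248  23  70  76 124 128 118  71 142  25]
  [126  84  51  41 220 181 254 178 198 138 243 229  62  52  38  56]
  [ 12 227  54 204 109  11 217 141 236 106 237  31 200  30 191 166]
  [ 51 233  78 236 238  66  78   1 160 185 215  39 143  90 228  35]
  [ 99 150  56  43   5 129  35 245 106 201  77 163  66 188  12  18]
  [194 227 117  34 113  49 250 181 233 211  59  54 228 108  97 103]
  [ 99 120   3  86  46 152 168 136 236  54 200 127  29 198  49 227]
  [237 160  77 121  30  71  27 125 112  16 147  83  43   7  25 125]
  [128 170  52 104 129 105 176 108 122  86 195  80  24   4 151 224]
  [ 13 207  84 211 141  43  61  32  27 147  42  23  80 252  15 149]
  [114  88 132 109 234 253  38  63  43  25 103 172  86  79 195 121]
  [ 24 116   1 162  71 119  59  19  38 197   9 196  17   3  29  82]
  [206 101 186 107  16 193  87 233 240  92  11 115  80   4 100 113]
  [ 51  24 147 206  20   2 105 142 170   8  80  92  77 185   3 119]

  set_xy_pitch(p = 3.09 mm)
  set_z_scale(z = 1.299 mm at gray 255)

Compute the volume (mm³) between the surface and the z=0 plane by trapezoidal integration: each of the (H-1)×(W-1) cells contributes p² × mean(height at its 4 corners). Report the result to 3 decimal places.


height_mm = gray/255 × 1.299; cell vol = 3.09² × mean(4 corners)
unit = 3.09² × 1.299 / (4×255) = 0.0121598 mm³ per gray-sum
row 0: Σ corner-gray over 15 cells = 7144  → 86.8695
row 1: Σ corner-gray over 15 cells = 8286  → 100.7560
row 2: Σ corner-gray over 15 cells = 8232  → 100.0994
row 3: Σ corner-gray over 15 cells = 7135  → 86.7601
row 4: Σ corner-gray over 15 cells = 7288  → 88.6205
row 5: Σ corner-gray over 15 cells = 7753  → 94.2748
row 6: Σ corner-gray over 15 cells = 5984  → 72.7642
row 7: Σ corner-gray over 15 cells = 5814  → 70.6970
row 8: Σ corner-gray over 15 cells = 6256  → 76.0716
row 9: Σ corner-gray over 15 cells = 6367  → 77.4214
row 10: Σ corner-gray over 15 cells = 5653  → 68.7393
row 11: Σ corner-gray over 15 cells = 5627  → 68.4231
row 12: Σ corner-gray over 15 cells = 6141  → 74.6732
Σ rows: total corner-gray = 87680  → 1066.1701 mm³

1066.170


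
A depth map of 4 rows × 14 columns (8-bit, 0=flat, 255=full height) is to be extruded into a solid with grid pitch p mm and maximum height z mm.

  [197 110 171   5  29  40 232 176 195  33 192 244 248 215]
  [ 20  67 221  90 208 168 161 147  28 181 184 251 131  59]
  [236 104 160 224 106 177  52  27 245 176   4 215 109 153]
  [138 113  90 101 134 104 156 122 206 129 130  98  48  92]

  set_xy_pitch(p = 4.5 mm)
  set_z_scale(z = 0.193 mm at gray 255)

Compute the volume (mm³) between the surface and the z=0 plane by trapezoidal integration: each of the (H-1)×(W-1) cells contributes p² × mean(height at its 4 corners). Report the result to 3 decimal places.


height_mm = gray/255 × 0.193; cell vol = 4.5² × mean(4 corners)
unit = 4.5² × 0.193 / (4×255) = 0.00383162 mm³ per gray-sum
row 0: Σ corner-gray over 13 cells = 7515  → 28.7946
row 1: Σ corner-gray over 13 cells = 7340  → 28.1241
row 2: Σ corner-gray over 13 cells = 6679  → 25.5914
Σ rows: total corner-gray = 21534  → 82.5101 mm³

82.510


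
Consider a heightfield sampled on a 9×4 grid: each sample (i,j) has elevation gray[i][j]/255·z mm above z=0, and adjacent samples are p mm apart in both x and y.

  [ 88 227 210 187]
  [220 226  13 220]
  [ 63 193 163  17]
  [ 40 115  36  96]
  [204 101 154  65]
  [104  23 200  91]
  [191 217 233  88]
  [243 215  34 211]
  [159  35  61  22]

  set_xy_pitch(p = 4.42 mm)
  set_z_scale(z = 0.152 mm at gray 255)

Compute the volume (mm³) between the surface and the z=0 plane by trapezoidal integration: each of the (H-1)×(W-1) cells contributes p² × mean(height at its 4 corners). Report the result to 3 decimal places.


height_mm = gray/255 × 0.152; cell vol = 4.42² × mean(4 corners)
unit = 4.42² × 0.152 / (4×255) = 0.00291131 mm³ per gray-sum
row 0: Σ corner-gray over 3 cells = 2067  → 6.0177
row 1: Σ corner-gray over 3 cells = 1710  → 4.9783
row 2: Σ corner-gray over 3 cells = 1230  → 3.5809
row 3: Σ corner-gray over 3 cells = 1217  → 3.5431
row 4: Σ corner-gray over 3 cells = 1420  → 4.1341
row 5: Σ corner-gray over 3 cells = 1820  → 5.2986
row 6: Σ corner-gray over 3 cells = 2131  → 6.2040
row 7: Σ corner-gray over 3 cells = 1325  → 3.8575
Σ rows: total corner-gray = 12920  → 37.6141 mm³

37.614


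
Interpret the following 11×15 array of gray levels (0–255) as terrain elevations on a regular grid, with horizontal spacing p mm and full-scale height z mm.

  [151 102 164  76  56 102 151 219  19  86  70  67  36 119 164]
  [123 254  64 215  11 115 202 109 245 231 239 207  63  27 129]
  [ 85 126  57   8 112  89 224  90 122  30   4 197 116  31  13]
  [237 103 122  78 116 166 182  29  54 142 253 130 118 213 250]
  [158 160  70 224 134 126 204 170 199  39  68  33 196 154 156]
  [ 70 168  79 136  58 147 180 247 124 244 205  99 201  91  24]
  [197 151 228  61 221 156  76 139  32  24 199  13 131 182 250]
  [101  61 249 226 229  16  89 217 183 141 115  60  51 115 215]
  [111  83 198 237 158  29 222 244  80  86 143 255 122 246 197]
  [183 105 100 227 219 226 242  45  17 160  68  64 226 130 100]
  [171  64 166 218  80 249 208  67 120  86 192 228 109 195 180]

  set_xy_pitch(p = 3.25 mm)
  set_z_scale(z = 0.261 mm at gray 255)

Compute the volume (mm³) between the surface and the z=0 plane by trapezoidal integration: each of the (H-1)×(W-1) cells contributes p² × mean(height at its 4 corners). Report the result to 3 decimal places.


205.815

height_mm = gray/255 × 0.261; cell vol = 3.25² × mean(4 corners)
unit = 3.25² × 0.261 / (4×255) = 0.00270276 mm³ per gray-sum
row 0: Σ corner-gray over 14 cells = 7065  → 19.0950
row 1: Σ corner-gray over 14 cells = 6726  → 18.1787
row 2: Σ corner-gray over 14 cells = 6409  → 17.3220
row 3: Σ corner-gray over 14 cells = 7767  → 20.9923
row 4: Σ corner-gray over 14 cells = 7920  → 21.4058
row 5: Σ corner-gray over 14 cells = 7725  → 20.8788
row 6: Σ corner-gray over 14 cells = 7493  → 20.2518
row 7: Σ corner-gray over 14 cells = 8334  → 22.5248
row 8: Σ corner-gray over 14 cells = 8455  → 22.8518
row 9: Σ corner-gray over 14 cells = 8256  → 22.3140
Σ rows: total corner-gray = 76150  → 205.8150 mm³


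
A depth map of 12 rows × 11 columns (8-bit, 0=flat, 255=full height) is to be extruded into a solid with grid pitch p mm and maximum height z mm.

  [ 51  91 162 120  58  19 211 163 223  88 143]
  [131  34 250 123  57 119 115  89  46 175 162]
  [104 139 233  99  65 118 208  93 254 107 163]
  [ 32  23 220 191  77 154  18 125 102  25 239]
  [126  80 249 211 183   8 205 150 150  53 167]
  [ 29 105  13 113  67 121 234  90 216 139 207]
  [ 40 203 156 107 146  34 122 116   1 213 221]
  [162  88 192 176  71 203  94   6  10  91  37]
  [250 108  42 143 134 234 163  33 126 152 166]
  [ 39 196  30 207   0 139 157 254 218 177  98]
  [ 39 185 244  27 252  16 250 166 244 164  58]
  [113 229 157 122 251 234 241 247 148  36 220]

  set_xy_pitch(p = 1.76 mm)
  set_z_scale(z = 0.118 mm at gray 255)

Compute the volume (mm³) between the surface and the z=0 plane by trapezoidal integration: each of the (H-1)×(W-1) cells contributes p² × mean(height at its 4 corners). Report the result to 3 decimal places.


height_mm = gray/255 × 0.118; cell vol = 1.76² × mean(4 corners)
unit = 1.76² × 0.118 / (4×255) = 0.00035835 mm³ per gray-sum
row 0: Σ corner-gray over 10 cells = 4773  → 1.7104
row 1: Σ corner-gray over 10 cells = 5208  → 1.8663
row 2: Σ corner-gray over 10 cells = 5040  → 1.8061
row 3: Σ corner-gray over 10 cells = 5012  → 1.7960
row 4: Σ corner-gray over 10 cells = 5303  → 1.9003
row 5: Σ corner-gray over 10 cells = 4889  → 1.7520
row 6: Σ corner-gray over 10 cells = 4518  → 1.6190
row 7: Σ corner-gray over 10 cells = 4747  → 1.7011
row 8: Σ corner-gray over 10 cells = 5579  → 1.9992
row 9: Σ corner-gray over 10 cells = 6086  → 2.1809
row 10: Σ corner-gray over 10 cells = 6856  → 2.4568
Σ rows: total corner-gray = 58011  → 20.7882 mm³

20.788


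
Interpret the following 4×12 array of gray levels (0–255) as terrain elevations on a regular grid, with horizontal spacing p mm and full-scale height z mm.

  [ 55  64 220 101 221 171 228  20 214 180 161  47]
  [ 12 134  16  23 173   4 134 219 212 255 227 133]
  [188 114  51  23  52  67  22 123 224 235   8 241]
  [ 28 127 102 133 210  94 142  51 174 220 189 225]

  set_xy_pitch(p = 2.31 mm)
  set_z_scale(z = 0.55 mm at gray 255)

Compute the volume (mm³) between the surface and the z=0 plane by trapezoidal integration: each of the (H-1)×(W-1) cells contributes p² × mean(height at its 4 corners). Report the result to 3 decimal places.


48.370

height_mm = gray/255 × 0.55; cell vol = 2.31² × mean(4 corners)
unit = 2.31² × 0.55 / (4×255) = 0.00287731 mm³ per gray-sum
row 0: Σ corner-gray over 11 cells = 6201  → 17.8422
row 1: Σ corner-gray over 11 cells = 5206  → 14.9793
row 2: Σ corner-gray over 11 cells = 5404  → 15.5490
Σ rows: total corner-gray = 16811  → 48.3704 mm³


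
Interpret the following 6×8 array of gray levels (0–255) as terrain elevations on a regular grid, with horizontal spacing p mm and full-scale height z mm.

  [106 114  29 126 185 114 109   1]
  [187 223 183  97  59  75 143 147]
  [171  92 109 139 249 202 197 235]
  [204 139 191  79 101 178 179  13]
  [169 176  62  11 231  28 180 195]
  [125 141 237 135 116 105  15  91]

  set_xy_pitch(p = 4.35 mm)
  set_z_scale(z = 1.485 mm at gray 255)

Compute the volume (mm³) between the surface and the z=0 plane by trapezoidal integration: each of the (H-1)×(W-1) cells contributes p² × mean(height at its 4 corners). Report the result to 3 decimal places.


526.433

height_mm = gray/255 × 1.485; cell vol = 4.35² × mean(4 corners)
unit = 4.35² × 1.485 / (4×255) = 0.0275489 mm³ per gray-sum
row 0: Σ corner-gray over 7 cells = 3355  → 92.4267
row 1: Σ corner-gray over 7 cells = 4276  → 117.7992
row 2: Σ corner-gray over 7 cells = 4333  → 119.3695
row 3: Σ corner-gray over 7 cells = 3691  → 101.6831
row 4: Σ corner-gray over 7 cells = 3454  → 95.1540
Σ rows: total corner-gray = 19109  → 526.4326 mm³


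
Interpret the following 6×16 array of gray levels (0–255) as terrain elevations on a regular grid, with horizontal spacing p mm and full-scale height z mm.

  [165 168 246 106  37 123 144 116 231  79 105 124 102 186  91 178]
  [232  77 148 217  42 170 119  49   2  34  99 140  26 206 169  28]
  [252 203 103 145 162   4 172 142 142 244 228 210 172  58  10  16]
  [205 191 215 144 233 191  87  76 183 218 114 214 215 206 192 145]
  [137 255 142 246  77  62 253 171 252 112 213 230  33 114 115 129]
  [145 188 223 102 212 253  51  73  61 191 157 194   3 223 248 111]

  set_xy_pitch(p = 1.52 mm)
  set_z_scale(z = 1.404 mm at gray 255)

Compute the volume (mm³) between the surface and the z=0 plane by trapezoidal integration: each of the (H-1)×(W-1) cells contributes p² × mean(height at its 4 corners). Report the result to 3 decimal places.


height_mm = gray/255 × 1.404; cell vol = 1.52² × mean(4 corners)
unit = 1.52² × 1.404 / (4×255) = 0.0031802 mm³ per gray-sum
row 0: Σ corner-gray over 15 cells = 7315  → 23.2631
row 1: Σ corner-gray over 15 cells = 7514  → 23.8960
row 2: Σ corner-gray over 15 cells = 9566  → 30.4218
row 3: Σ corner-gray over 15 cells = 10124  → 32.1963
row 4: Σ corner-gray over 15 cells = 9430  → 29.9893
Σ rows: total corner-gray = 43949  → 139.7665 mm³

139.767


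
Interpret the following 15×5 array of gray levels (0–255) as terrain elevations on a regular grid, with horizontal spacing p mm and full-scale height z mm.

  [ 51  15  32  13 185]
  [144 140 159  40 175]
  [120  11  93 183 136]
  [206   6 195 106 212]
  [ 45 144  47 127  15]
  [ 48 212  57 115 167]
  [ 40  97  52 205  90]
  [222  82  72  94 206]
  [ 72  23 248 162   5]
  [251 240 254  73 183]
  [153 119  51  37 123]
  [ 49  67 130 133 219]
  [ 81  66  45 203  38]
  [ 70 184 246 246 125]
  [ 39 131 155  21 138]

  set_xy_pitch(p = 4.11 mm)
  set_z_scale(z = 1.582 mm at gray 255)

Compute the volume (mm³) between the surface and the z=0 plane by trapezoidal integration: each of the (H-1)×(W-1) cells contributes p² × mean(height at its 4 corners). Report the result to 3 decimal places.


696.718

height_mm = gray/255 × 1.582; cell vol = 4.11² × mean(4 corners)
unit = 4.11² × 1.582 / (4×255) = 0.0261993 mm³ per gray-sum
row 0: Σ corner-gray over 4 cells = 1353  → 35.4477
row 1: Σ corner-gray over 4 cells = 1827  → 47.8662
row 2: Σ corner-gray over 4 cells = 1862  → 48.7831
row 3: Σ corner-gray over 4 cells = 1728  → 45.2724
row 4: Σ corner-gray over 4 cells = 1679  → 43.9887
row 5: Σ corner-gray over 4 cells = 1821  → 47.7090
row 6: Σ corner-gray over 4 cells = 1762  → 46.1632
row 7: Σ corner-gray over 4 cells = 1867  → 48.9141
row 8: Σ corner-gray over 4 cells = 2511  → 65.7865
row 9: Σ corner-gray over 4 cells = 2258  → 59.1581
row 10: Σ corner-gray over 4 cells = 1618  → 42.3905
row 11: Σ corner-gray over 4 cells = 1675  → 43.8839
row 12: Σ corner-gray over 4 cells = 2294  → 60.1012
row 13: Σ corner-gray over 4 cells = 2338  → 61.2540
Σ rows: total corner-gray = 26593  → 696.7184 mm³


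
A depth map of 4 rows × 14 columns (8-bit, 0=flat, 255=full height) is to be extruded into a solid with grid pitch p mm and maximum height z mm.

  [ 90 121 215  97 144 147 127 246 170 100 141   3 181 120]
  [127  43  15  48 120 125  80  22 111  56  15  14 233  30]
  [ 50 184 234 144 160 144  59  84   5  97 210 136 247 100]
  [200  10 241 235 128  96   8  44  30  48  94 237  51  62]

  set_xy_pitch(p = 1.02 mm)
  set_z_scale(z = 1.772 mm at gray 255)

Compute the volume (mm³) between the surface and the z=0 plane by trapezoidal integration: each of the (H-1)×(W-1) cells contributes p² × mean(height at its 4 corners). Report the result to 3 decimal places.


31.193

height_mm = gray/255 × 1.772; cell vol = 1.02² × mean(4 corners)
unit = 1.02² × 1.772 / (4×255) = 0.00180744 mm³ per gray-sum
row 0: Σ corner-gray over 13 cells = 5515  → 9.9680
row 1: Σ corner-gray over 13 cells = 5479  → 9.9030
row 2: Σ corner-gray over 13 cells = 6264  → 11.3218
Σ rows: total corner-gray = 17258  → 31.1928 mm³


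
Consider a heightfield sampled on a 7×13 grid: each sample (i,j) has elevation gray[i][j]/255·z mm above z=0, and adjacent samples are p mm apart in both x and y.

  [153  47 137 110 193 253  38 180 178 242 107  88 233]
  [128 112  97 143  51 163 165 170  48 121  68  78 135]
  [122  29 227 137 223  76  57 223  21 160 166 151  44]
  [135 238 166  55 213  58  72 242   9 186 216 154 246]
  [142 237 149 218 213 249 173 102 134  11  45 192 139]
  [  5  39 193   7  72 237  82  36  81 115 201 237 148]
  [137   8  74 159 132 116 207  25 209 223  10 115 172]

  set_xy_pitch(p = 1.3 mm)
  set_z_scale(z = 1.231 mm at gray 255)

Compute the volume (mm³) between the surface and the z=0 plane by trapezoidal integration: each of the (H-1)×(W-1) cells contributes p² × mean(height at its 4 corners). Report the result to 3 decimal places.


77.825

height_mm = gray/255 × 1.231; cell vol = 1.3² × mean(4 corners)
unit = 1.3² × 1.231 / (4×255) = 0.0020396 mm³ per gray-sum
row 0: Σ corner-gray over 12 cells = 6227  → 12.7006
row 1: Σ corner-gray over 12 cells = 5801  → 11.8317
row 2: Σ corner-gray over 12 cells = 6705  → 13.6755
row 3: Σ corner-gray over 12 cells = 7326  → 14.9421
row 4: Σ corner-gray over 12 cells = 6480  → 13.2166
row 5: Σ corner-gray over 12 cells = 5618  → 11.4585
Σ rows: total corner-gray = 38157  → 77.8249 mm³


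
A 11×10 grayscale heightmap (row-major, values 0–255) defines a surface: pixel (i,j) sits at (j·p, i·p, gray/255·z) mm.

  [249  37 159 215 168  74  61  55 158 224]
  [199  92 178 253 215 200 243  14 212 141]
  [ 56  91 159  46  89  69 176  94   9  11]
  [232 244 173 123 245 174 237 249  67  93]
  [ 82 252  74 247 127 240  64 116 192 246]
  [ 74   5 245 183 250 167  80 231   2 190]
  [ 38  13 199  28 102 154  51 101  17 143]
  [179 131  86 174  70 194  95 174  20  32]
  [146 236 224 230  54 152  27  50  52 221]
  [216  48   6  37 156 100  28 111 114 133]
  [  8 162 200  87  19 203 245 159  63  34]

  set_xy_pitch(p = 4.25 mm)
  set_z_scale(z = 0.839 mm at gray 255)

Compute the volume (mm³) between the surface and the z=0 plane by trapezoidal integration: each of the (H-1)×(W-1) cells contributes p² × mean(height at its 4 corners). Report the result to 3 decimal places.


height_mm = gray/255 × 0.839; cell vol = 4.25² × mean(4 corners)
unit = 4.25² × 0.839 / (4×255) = 0.0148573 mm³ per gray-sum
row 0: Σ corner-gray over 9 cells = 5481  → 81.4328
row 1: Σ corner-gray over 9 cells = 4687  → 69.6361
row 2: Σ corner-gray over 9 cells = 4882  → 72.5333
row 3: Σ corner-gray over 9 cells = 6301  → 93.6158
row 4: Σ corner-gray over 9 cells = 5542  → 82.3391
row 5: Σ corner-gray over 9 cells = 4101  → 60.9298
row 6: Σ corner-gray over 9 cells = 3610  → 53.6348
row 7: Σ corner-gray over 9 cells = 4516  → 67.0955
row 8: Σ corner-gray over 9 cells = 3966  → 58.9240
row 9: Σ corner-gray over 9 cells = 3867  → 57.4531
Σ rows: total corner-gray = 46953  → 697.5944 mm³

697.594


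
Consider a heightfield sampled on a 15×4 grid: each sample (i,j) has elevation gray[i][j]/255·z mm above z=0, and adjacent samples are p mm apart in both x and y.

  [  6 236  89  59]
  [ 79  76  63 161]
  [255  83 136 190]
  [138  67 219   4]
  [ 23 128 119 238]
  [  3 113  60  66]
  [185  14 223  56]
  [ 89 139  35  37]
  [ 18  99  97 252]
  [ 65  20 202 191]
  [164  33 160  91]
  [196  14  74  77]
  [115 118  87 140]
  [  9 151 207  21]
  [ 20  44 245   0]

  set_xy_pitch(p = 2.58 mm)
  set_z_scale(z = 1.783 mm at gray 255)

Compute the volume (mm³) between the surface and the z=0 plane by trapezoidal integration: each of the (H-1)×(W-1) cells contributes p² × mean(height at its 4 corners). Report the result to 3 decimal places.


209.290

height_mm = gray/255 × 1.783; cell vol = 2.58² × mean(4 corners)
unit = 2.58² × 1.783 / (4×255) = 0.0116356 mm³ per gray-sum
row 0: Σ corner-gray over 3 cells = 1233  → 14.3468
row 1: Σ corner-gray over 3 cells = 1401  → 16.3015
row 2: Σ corner-gray over 3 cells = 1597  → 18.5821
row 3: Σ corner-gray over 3 cells = 1469  → 17.0928
row 4: Σ corner-gray over 3 cells = 1170  → 13.6137
row 5: Σ corner-gray over 3 cells = 1130  → 13.1483
row 6: Σ corner-gray over 3 cells = 1189  → 13.8348
row 7: Σ corner-gray over 3 cells = 1136  → 13.2181
row 8: Σ corner-gray over 3 cells = 1362  → 15.8478
row 9: Σ corner-gray over 3 cells = 1341  → 15.6034
row 10: Σ corner-gray over 3 cells = 1090  → 12.6829
row 11: Σ corner-gray over 3 cells = 1114  → 12.9621
row 12: Σ corner-gray over 3 cells = 1411  → 16.4179
row 13: Σ corner-gray over 3 cells = 1344  → 15.6383
Σ rows: total corner-gray = 17987  → 209.2904 mm³


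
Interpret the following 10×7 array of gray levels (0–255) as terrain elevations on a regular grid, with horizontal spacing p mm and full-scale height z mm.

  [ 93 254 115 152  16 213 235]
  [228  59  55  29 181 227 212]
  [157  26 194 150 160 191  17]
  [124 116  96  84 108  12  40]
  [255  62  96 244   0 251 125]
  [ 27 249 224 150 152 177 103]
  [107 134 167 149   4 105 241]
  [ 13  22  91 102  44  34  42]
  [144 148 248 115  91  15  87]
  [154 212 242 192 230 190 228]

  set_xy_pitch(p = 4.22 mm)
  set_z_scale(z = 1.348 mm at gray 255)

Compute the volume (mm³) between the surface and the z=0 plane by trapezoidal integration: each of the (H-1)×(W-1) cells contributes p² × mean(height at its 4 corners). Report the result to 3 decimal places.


640.953

height_mm = gray/255 × 1.348; cell vol = 4.22² × mean(4 corners)
unit = 4.22² × 1.348 / (4×255) = 0.023535 mm³ per gray-sum
row 0: Σ corner-gray over 6 cells = 3370  → 79.3130
row 1: Σ corner-gray over 6 cells = 3158  → 74.3236
row 2: Σ corner-gray over 6 cells = 2612  → 61.4735
row 3: Σ corner-gray over 6 cells = 2682  → 63.1209
row 4: Σ corner-gray over 6 cells = 3720  → 87.5503
row 5: Σ corner-gray over 6 cells = 3500  → 82.3726
row 6: Σ corner-gray over 6 cells = 2107  → 49.5883
row 7: Σ corner-gray over 6 cells = 2106  → 49.5648
row 8: Σ corner-gray over 6 cells = 3979  → 93.6459
Σ rows: total corner-gray = 27234  → 640.9528 mm³


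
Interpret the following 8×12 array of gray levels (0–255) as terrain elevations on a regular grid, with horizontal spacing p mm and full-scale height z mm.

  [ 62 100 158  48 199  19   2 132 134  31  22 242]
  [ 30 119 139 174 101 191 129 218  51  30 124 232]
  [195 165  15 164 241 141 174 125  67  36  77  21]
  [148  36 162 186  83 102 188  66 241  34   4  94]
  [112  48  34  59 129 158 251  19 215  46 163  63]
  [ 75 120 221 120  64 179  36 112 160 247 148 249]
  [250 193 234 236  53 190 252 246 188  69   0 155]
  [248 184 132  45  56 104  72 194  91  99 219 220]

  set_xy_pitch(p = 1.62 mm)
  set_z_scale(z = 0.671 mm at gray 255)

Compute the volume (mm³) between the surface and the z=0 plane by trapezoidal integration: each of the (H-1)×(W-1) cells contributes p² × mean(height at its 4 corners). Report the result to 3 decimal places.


height_mm = gray/255 × 0.671; cell vol = 1.62² × mean(4 corners)
unit = 1.62² × 0.671 / (4×255) = 0.00172644 mm³ per gray-sum
row 0: Σ corner-gray over 11 cells = 4808  → 8.3007
row 1: Σ corner-gray over 11 cells = 5440  → 9.3919
row 2: Σ corner-gray over 11 cells = 5072  → 8.7565
row 3: Σ corner-gray over 11 cells = 4865  → 8.3991
row 4: Σ corner-gray over 11 cells = 5557  → 9.5938
row 5: Σ corner-gray over 11 cells = 6865  → 11.8520
row 6: Σ corner-gray over 11 cells = 6587  → 11.3721
Σ rows: total corner-gray = 39194  → 67.6662 mm³

67.666


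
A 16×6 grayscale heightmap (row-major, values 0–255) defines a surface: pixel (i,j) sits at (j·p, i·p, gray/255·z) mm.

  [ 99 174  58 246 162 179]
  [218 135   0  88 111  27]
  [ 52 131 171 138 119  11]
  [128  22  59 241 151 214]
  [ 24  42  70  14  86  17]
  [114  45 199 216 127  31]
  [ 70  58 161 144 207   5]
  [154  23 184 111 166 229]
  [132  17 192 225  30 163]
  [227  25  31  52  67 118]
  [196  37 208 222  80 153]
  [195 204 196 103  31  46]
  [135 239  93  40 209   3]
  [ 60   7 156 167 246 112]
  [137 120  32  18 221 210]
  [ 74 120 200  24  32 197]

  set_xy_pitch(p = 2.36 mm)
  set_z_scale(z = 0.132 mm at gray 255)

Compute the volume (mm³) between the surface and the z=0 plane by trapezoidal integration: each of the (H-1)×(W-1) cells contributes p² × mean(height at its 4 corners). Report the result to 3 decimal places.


height_mm = gray/255 × 0.132; cell vol = 2.36² × mean(4 corners)
unit = 2.36² × 0.132 / (4×255) = 0.000720772 mm³ per gray-sum
row 0: Σ corner-gray over 5 cells = 2471  → 1.7810
row 1: Σ corner-gray over 5 cells = 2094  → 1.5093
row 2: Σ corner-gray over 5 cells = 2469  → 1.7796
row 3: Σ corner-gray over 5 cells = 1753  → 1.2635
row 4: Σ corner-gray over 5 cells = 1784  → 1.2859
row 5: Σ corner-gray over 5 cells = 2534  → 1.8264
row 6: Σ corner-gray over 5 cells = 2566  → 1.8495
row 7: Σ corner-gray over 5 cells = 2574  → 1.8553
row 8: Σ corner-gray over 5 cells = 1918  → 1.3824
row 9: Σ corner-gray over 5 cells = 2138  → 1.5410
row 10: Σ corner-gray over 5 cells = 2752  → 1.9836
row 11: Σ corner-gray over 5 cells = 2609  → 1.8805
row 12: Σ corner-gray over 5 cells = 2624  → 1.8913
row 13: Σ corner-gray over 5 cells = 2453  → 1.7681
row 14: Σ corner-gray over 5 cells = 2152  → 1.5511
Σ rows: total corner-gray = 34891  → 25.1484 mm³

25.148


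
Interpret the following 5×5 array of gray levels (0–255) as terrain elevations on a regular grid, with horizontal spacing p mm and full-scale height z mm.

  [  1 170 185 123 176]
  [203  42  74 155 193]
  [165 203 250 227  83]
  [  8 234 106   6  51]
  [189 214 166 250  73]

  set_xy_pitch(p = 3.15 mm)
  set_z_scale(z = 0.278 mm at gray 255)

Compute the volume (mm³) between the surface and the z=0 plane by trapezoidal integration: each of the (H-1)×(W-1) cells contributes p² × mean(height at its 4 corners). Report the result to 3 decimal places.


25.013

height_mm = gray/255 × 0.278; cell vol = 3.15² × mean(4 corners)
unit = 3.15² × 0.278 / (4×255) = 0.00270437 mm³ per gray-sum
row 0: Σ corner-gray over 4 cells = 2071  → 5.6007
row 1: Σ corner-gray over 4 cells = 2546  → 6.8853
row 2: Σ corner-gray over 4 cells = 2359  → 6.3796
row 3: Σ corner-gray over 4 cells = 2273  → 6.1470
Σ rows: total corner-gray = 9249  → 25.0127 mm³


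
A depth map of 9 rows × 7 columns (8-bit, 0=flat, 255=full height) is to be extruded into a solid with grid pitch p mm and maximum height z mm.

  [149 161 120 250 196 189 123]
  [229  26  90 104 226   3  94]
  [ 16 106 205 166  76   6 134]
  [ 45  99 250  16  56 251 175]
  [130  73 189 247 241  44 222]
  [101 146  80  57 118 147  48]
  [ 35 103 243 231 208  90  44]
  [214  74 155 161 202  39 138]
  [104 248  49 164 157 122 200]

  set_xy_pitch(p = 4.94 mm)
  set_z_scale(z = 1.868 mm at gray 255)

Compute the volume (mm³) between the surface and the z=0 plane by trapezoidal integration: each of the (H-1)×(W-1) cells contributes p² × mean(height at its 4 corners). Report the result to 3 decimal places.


height_mm = gray/255 × 1.868; cell vol = 4.94² × mean(4 corners)
unit = 4.94² × 1.868 / (4×255) = 0.0446921 mm³ per gray-sum
row 0: Σ corner-gray over 6 cells = 3325  → 148.6012
row 1: Σ corner-gray over 6 cells = 2489  → 111.2386
row 2: Σ corner-gray over 6 cells = 2832  → 126.5680
row 3: Σ corner-gray over 6 cells = 3504  → 156.6011
row 4: Σ corner-gray over 6 cells = 3185  → 142.3443
row 5: Σ corner-gray over 6 cells = 3074  → 137.3835
row 6: Σ corner-gray over 6 cells = 3443  → 153.8748
row 7: Σ corner-gray over 6 cells = 3398  → 151.8637
Σ rows: total corner-gray = 25250  → 1128.4751 mm³

1128.475


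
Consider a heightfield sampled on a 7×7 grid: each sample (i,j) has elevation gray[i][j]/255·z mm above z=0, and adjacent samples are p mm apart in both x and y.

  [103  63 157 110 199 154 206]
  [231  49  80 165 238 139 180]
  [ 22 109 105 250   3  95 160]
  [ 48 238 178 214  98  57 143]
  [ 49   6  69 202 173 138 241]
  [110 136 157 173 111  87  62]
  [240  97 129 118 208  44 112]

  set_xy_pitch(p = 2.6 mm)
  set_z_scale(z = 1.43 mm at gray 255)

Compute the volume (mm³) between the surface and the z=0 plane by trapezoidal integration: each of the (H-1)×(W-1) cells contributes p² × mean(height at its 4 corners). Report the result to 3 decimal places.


178.087

height_mm = gray/255 × 1.43; cell vol = 2.6² × mean(4 corners)
unit = 2.6² × 1.43 / (4×255) = 0.00947725 mm³ per gray-sum
row 0: Σ corner-gray over 6 cells = 3428  → 32.4880
row 1: Σ corner-gray over 6 cells = 3059  → 28.9909
row 2: Σ corner-gray over 6 cells = 3067  → 29.0667
row 3: Σ corner-gray over 6 cells = 3227  → 30.5831
row 4: Σ corner-gray over 6 cells = 2966  → 28.1095
row 5: Σ corner-gray over 6 cells = 3044  → 28.8488
Σ rows: total corner-gray = 18791  → 178.0871 mm³


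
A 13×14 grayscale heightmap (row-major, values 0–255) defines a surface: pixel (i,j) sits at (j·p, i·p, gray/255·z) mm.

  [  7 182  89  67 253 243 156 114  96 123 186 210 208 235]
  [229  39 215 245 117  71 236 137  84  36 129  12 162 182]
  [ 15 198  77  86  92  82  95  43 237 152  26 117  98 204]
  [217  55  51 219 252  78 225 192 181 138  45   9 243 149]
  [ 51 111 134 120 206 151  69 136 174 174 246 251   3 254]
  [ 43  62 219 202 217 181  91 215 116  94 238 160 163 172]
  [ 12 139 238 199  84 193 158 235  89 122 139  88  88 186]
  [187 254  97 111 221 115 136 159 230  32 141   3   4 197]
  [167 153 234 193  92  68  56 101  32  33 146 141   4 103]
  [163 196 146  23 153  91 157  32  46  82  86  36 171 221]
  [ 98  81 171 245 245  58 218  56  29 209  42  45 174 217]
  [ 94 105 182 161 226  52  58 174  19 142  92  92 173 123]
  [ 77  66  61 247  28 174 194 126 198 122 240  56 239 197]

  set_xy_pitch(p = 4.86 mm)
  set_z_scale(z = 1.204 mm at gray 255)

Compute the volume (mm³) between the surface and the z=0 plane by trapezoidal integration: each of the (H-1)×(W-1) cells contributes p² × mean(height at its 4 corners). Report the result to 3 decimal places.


2298.794

height_mm = gray/255 × 1.204; cell vol = 4.86² × mean(4 corners)
unit = 4.86² × 1.204 / (4×255) = 0.0278804 mm³ per gray-sum
row 0: Σ corner-gray over 13 cells = 7473  → 208.3502
row 1: Σ corner-gray over 13 cells = 6202  → 172.9142
row 2: Σ corner-gray over 13 cells = 6567  → 183.0905
row 3: Σ corner-gray over 13 cells = 7597  → 211.8073
row 4: Σ corner-gray over 13 cells = 7986  → 222.6528
row 5: Σ corner-gray over 13 cells = 7873  → 219.5023
row 6: Σ corner-gray over 13 cells = 7132  → 198.8429
row 7: Σ corner-gray over 13 cells = 6166  → 171.9105
row 8: Σ corner-gray over 13 cells = 5598  → 156.0744
row 9: Σ corner-gray over 13 cells = 6283  → 175.1725
row 10: Σ corner-gray over 13 cells = 6630  → 184.8470
row 11: Σ corner-gray over 13 cells = 6945  → 193.6293
Σ rows: total corner-gray = 82452  → 2298.7940 mm³


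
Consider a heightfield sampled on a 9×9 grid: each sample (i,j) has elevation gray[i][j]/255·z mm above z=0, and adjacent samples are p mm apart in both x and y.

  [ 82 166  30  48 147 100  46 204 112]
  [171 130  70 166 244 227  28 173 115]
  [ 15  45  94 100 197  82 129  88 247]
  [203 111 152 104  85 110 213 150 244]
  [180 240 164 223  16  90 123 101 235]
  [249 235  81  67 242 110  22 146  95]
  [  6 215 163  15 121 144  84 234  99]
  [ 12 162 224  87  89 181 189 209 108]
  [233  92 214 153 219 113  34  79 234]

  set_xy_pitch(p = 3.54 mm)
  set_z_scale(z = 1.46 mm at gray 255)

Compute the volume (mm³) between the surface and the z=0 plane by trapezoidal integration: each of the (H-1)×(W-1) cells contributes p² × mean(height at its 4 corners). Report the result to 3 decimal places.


height_mm = gray/255 × 1.46; cell vol = 3.54² × mean(4 corners)
unit = 3.54² × 1.46 / (4×255) = 0.0179374 mm³ per gray-sum
row 0: Σ corner-gray over 8 cells = 4038  → 72.4312
row 1: Σ corner-gray over 8 cells = 4094  → 73.4357
row 2: Σ corner-gray over 8 cells = 4029  → 72.2697
row 3: Σ corner-gray over 8 cells = 4626  → 82.9784
row 4: Σ corner-gray over 8 cells = 4479  → 80.3416
row 5: Σ corner-gray over 8 cells = 4207  → 75.4626
row 6: Σ corner-gray over 8 cells = 4459  → 79.9828
row 7: Σ corner-gray over 8 cells = 4677  → 83.8932
Σ rows: total corner-gray = 34609  → 620.7951 mm³

620.795


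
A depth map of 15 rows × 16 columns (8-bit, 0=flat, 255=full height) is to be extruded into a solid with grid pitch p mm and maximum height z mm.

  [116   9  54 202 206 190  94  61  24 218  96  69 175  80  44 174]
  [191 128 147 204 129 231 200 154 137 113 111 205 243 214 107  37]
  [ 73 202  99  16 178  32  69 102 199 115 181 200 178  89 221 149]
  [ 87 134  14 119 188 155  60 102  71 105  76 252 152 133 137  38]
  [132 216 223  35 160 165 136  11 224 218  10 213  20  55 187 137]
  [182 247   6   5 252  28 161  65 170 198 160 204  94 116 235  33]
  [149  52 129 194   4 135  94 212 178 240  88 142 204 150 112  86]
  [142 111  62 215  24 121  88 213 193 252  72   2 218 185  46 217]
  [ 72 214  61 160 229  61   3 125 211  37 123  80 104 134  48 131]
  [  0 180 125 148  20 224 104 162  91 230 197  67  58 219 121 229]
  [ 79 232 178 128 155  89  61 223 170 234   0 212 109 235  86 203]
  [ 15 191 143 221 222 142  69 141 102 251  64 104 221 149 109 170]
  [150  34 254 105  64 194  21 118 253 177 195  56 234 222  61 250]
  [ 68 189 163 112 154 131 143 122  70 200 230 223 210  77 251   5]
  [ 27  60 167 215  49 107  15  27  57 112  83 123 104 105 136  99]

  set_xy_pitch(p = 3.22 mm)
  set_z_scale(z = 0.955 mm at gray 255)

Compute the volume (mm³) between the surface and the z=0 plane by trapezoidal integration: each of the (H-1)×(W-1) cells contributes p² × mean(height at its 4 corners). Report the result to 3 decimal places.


height_mm = gray/255 × 0.955; cell vol = 3.22² × mean(4 corners)
unit = 3.22² × 0.955 / (4×255) = 0.00970767 mm³ per gray-sum
row 0: Σ corner-gray over 15 cells = 8208  → 79.6805
row 1: Σ corner-gray over 15 cells = 8858  → 85.9905
row 2: Σ corner-gray over 15 cells = 7505  → 72.8561
row 3: Σ corner-gray over 15 cells = 7536  → 73.1570
row 4: Σ corner-gray over 15 cells = 8112  → 78.7486
row 5: Σ corner-gray over 15 cells = 8200  → 79.6029
row 6: Σ corner-gray over 15 cells = 8066  → 78.3021
row 7: Σ corner-gray over 15 cells = 7346  → 71.3125
row 8: Σ corner-gray over 15 cells = 7504  → 72.8463
row 9: Σ corner-gray over 15 cells = 8627  → 83.7481
row 10: Σ corner-gray over 15 cells = 8949  → 86.8739
row 11: Σ corner-gray over 15 cells = 8819  → 85.6119
row 12: Σ corner-gray over 15 cells = 8999  → 87.3593
row 13: Σ corner-gray over 15 cells = 7469  → 72.5066
Σ rows: total corner-gray = 114198  → 1108.5963 mm³

1108.596


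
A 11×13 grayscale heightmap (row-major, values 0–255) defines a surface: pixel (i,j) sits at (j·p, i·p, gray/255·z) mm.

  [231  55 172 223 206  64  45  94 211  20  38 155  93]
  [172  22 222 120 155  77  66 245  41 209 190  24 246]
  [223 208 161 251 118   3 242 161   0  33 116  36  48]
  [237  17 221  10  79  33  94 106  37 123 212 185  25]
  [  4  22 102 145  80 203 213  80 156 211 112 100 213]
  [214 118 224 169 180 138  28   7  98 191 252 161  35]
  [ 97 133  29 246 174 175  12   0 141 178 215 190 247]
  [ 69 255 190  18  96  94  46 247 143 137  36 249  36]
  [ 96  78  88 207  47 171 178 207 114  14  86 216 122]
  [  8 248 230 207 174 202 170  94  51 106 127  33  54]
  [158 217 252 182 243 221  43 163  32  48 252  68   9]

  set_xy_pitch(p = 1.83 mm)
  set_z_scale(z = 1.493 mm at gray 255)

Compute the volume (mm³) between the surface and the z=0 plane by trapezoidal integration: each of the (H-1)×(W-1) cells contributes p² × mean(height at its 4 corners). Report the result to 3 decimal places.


height_mm = gray/255 × 1.493; cell vol = 1.83² × mean(4 corners)
unit = 1.83² × 1.493 / (4×255) = 0.00490187 mm³ per gray-sum
row 0: Σ corner-gray over 12 cells = 6050  → 29.6563
row 1: Σ corner-gray over 12 cells = 6089  → 29.8475
row 2: Σ corner-gray over 12 cells = 5425  → 26.5926
row 3: Σ corner-gray over 12 cells = 5561  → 27.2593
row 4: Σ corner-gray over 12 cells = 6446  → 31.5975
row 5: Σ corner-gray over 12 cells = 6711  → 32.8965
row 6: Σ corner-gray over 12 cells = 6457  → 31.6514
row 7: Σ corner-gray over 12 cells = 6157  → 30.1808
row 8: Σ corner-gray over 12 cells = 6376  → 31.2543
row 9: Σ corner-gray over 12 cells = 6955  → 34.0925
Σ rows: total corner-gray = 62227  → 305.0287 mm³

305.029


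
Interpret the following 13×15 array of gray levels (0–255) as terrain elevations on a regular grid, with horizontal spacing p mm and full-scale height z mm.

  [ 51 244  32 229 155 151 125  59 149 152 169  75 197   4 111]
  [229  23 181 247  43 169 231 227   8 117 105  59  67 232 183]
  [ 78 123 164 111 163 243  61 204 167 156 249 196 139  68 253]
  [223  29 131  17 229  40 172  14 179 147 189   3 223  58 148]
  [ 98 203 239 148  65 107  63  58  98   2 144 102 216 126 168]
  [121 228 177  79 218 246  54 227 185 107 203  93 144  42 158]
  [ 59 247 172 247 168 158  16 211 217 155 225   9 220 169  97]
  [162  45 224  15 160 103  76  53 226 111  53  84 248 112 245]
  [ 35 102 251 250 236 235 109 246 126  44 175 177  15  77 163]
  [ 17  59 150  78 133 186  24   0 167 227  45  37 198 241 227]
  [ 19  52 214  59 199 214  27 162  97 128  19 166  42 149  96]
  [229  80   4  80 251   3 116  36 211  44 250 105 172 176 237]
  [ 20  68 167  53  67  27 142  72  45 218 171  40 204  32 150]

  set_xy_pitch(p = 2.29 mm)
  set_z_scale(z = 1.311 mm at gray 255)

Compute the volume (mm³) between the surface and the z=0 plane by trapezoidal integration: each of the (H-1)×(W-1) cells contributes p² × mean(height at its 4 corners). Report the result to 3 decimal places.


height_mm = gray/255 × 1.311; cell vol = 2.29² × mean(4 corners)
unit = 2.29² × 1.311 / (4×255) = 0.00674021 mm³ per gray-sum
row 0: Σ corner-gray over 14 cells = 7474  → 50.3763
row 1: Σ corner-gray over 14 cells = 8249  → 55.6000
row 2: Σ corner-gray over 14 cells = 7652  → 51.5761
row 3: Σ corner-gray over 14 cells = 6641  → 44.7617
row 4: Σ corner-gray over 14 cells = 7693  → 51.8524
row 5: Σ corner-gray over 14 cells = 8869  → 59.7789
row 6: Σ corner-gray over 14 cells = 8011  → 53.9958
row 7: Σ corner-gray over 14 cells = 7711  → 51.9738
row 8: Σ corner-gray over 14 cells = 7618  → 51.3469
row 9: Σ corner-gray over 14 cells = 6505  → 43.8451
row 10: Σ corner-gray over 14 cells = 6693  → 45.1122
row 11: Σ corner-gray over 14 cells = 6304  → 42.4903
Σ rows: total corner-gray = 89420  → 602.7097 mm³

602.710


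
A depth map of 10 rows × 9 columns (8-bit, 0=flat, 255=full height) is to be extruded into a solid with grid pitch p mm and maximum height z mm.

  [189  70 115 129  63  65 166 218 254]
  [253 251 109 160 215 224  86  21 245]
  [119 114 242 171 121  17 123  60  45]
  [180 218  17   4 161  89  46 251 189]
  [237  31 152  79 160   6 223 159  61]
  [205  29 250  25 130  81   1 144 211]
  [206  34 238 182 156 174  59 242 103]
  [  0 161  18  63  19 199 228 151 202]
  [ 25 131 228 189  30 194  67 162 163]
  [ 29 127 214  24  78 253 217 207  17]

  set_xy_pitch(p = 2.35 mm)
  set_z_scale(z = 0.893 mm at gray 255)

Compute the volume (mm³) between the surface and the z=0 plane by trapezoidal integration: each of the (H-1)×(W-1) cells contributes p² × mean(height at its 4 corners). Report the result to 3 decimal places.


height_mm = gray/255 × 0.893; cell vol = 2.35² × mean(4 corners)
unit = 2.35² × 0.893 / (4×255) = 0.00483489 mm³ per gray-sum
row 0: Σ corner-gray over 8 cells = 4725  → 22.8449
row 1: Σ corner-gray over 8 cells = 4490  → 21.7087
row 2: Σ corner-gray over 8 cells = 3801  → 18.3774
row 3: Σ corner-gray over 8 cells = 3859  → 18.6579
row 4: Σ corner-gray over 8 cells = 3654  → 17.6667
row 5: Σ corner-gray over 8 cells = 4215  → 20.3791
row 6: Σ corner-gray over 8 cells = 4359  → 21.0753
row 7: Σ corner-gray over 8 cells = 4070  → 19.6780
row 8: Σ corner-gray over 8 cells = 4476  → 21.6410
Σ rows: total corner-gray = 37649  → 182.0289 mm³

182.029


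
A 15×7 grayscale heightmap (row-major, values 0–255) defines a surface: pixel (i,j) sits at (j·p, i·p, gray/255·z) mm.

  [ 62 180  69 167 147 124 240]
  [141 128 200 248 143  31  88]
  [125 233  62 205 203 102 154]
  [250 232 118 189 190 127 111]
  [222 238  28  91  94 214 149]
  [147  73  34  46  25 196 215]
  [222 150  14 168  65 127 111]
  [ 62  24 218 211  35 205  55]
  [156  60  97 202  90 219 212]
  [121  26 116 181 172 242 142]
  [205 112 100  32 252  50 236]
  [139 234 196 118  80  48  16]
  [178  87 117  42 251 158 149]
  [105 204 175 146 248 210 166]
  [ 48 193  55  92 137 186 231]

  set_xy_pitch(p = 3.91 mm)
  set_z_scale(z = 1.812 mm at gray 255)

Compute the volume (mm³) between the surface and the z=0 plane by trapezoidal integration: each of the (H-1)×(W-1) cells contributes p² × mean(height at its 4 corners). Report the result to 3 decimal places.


height_mm = gray/255 × 1.812; cell vol = 3.91² × mean(4 corners)
unit = 3.91² × 1.812 / (4×255) = 0.0271589 mm³ per gray-sum
row 0: Σ corner-gray over 6 cells = 3405  → 92.4759
row 1: Σ corner-gray over 6 cells = 3618  → 98.2608
row 2: Σ corner-gray over 6 cells = 3962  → 107.6034
row 3: Σ corner-gray over 6 cells = 3774  → 102.4975
row 4: Σ corner-gray over 6 cells = 2811  → 76.3436
row 5: Σ corner-gray over 6 cells = 2491  → 67.6527
row 6: Σ corner-gray over 6 cells = 2884  → 78.3262
row 7: Σ corner-gray over 6 cells = 3207  → 87.0985
row 8: Σ corner-gray over 6 cells = 3441  → 93.4536
row 9: Σ corner-gray over 6 cells = 3270  → 88.8095
row 10: Σ corner-gray over 6 cells = 3040  → 82.5629
row 11: Σ corner-gray over 6 cells = 3144  → 85.3875
row 12: Σ corner-gray over 6 cells = 3874  → 105.2134
row 13: Σ corner-gray over 6 cells = 3842  → 104.3443
Σ rows: total corner-gray = 46763  → 1270.0298 mm³

1270.030
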